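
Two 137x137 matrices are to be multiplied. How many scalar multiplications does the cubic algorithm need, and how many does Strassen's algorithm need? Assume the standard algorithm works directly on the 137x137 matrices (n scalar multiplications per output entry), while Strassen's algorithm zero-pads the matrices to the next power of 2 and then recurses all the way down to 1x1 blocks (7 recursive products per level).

Matrix multiplication for 137x137 matrices:

Strassen's algorithm requires power-of-2 dimensions. Pad 137x137 to 256x256 (next power of 2).

Standard algorithm: 137^3 = 2571353 multiplications
Strassen's algorithm: 7^(log2(256)) = 7^8 = 5764801 multiplications
Difference: 2571353 - 5764801 = -3193448 (Strassen uses MORE here due to padding overhead — for small or just-over-power-of-2 n, padding can outweigh the per-level savings)

Standard: 2571353 multiplications (137^3). Strassen: 5764801 multiplications (7^8, after padding to 256x256). Strassen reduces 8 recursive multiplications to 7 at each level.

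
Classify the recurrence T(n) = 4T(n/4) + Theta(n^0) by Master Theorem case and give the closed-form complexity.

Master Theorem for T(n) = 4T(n/4) + O(n^0):

a = 4, b = 4, c = 0
log_b(a) = log_4(4) = 1.0000

Case 1: c = 0 < log_4(4) = 1.0000
T(n) = O(n^(log_4 4)) = O(n)

For T(n) = 4T(n/4) + O(n^0): log_4(4) = 1.0000. This is Case 1 of the Master Theorem (c < log_b(a), work dominated by leaves), giving O(n).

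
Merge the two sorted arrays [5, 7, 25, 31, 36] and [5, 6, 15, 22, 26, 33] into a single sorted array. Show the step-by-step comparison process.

Merging process:

Compare 5 vs 5: take 5 from left. Merged: [5]
Compare 7 vs 5: take 5 from right. Merged: [5, 5]
Compare 7 vs 6: take 6 from right. Merged: [5, 5, 6]
Compare 7 vs 15: take 7 from left. Merged: [5, 5, 6, 7]
Compare 25 vs 15: take 15 from right. Merged: [5, 5, 6, 7, 15]
Compare 25 vs 22: take 22 from right. Merged: [5, 5, 6, 7, 15, 22]
Compare 25 vs 26: take 25 from left. Merged: [5, 5, 6, 7, 15, 22, 25]
Compare 31 vs 26: take 26 from right. Merged: [5, 5, 6, 7, 15, 22, 25, 26]
Compare 31 vs 33: take 31 from left. Merged: [5, 5, 6, 7, 15, 22, 25, 26, 31]
Compare 36 vs 33: take 33 from right. Merged: [5, 5, 6, 7, 15, 22, 25, 26, 31, 33]
Append remaining from left: [36]. Merged: [5, 5, 6, 7, 15, 22, 25, 26, 31, 33, 36]

Final merged array: [5, 5, 6, 7, 15, 22, 25, 26, 31, 33, 36]
Total comparisons: 10

The merged array is [5, 5, 6, 7, 15, 22, 25, 26, 31, 33, 36], requiring 10 comparisons. The merge step runs in O(n) time where n is the total number of elements.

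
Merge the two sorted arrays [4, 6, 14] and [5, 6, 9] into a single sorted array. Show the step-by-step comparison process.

Merging process:

Compare 4 vs 5: take 4 from left. Merged: [4]
Compare 6 vs 5: take 5 from right. Merged: [4, 5]
Compare 6 vs 6: take 6 from left. Merged: [4, 5, 6]
Compare 14 vs 6: take 6 from right. Merged: [4, 5, 6, 6]
Compare 14 vs 9: take 9 from right. Merged: [4, 5, 6, 6, 9]
Append remaining from left: [14]. Merged: [4, 5, 6, 6, 9, 14]

Final merged array: [4, 5, 6, 6, 9, 14]
Total comparisons: 5

The merged array is [4, 5, 6, 6, 9, 14], requiring 5 comparisons. The merge step runs in O(n) time where n is the total number of elements.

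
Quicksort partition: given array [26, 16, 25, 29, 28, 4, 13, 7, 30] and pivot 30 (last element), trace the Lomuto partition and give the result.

Lomuto partition with pivot = 30:

Initial array: [26, 16, 25, 29, 28, 4, 13, 7, 30]

arr[0]=26 <= 30: swap with position 0, array becomes [26, 16, 25, 29, 28, 4, 13, 7, 30]
arr[1]=16 <= 30: swap with position 1, array becomes [26, 16, 25, 29, 28, 4, 13, 7, 30]
arr[2]=25 <= 30: swap with position 2, array becomes [26, 16, 25, 29, 28, 4, 13, 7, 30]
arr[3]=29 <= 30: swap with position 3, array becomes [26, 16, 25, 29, 28, 4, 13, 7, 30]
arr[4]=28 <= 30: swap with position 4, array becomes [26, 16, 25, 29, 28, 4, 13, 7, 30]
arr[5]=4 <= 30: swap with position 5, array becomes [26, 16, 25, 29, 28, 4, 13, 7, 30]
arr[6]=13 <= 30: swap with position 6, array becomes [26, 16, 25, 29, 28, 4, 13, 7, 30]
arr[7]=7 <= 30: swap with position 7, array becomes [26, 16, 25, 29, 28, 4, 13, 7, 30]

Place pivot at position 8: [26, 16, 25, 29, 28, 4, 13, 7, 30]
Pivot position: 8

After partitioning with pivot 30, the array becomes [26, 16, 25, 29, 28, 4, 13, 7, 30]. The pivot is placed at index 8. All elements to the left of the pivot are <= 30, and all elements to the right are > 30.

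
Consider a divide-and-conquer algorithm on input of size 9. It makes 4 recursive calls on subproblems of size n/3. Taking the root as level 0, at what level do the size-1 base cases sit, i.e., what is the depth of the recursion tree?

For divide and conquer with division factor 3:

Problem sizes at each level:
Level 0: 9
Level 1: 3
Level 2: 1

The root is level 0 and the size-1 base case is level 2 (the tree spans levels 0 through 2, i.e. 3 levels counting the root), so the depth is the number of divisions: log_3(9) = 2

The recursion tree depth is log_3(9) = 2. At each level, the problem size is divided by 3, so it takes 2 divisions to reduce to a base case of size 1. The algorithm makes 4 recursive calls at each level.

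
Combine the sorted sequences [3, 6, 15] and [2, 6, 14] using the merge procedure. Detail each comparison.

Merging process:

Compare 3 vs 2: take 2 from right. Merged: [2]
Compare 3 vs 6: take 3 from left. Merged: [2, 3]
Compare 6 vs 6: take 6 from left. Merged: [2, 3, 6]
Compare 15 vs 6: take 6 from right. Merged: [2, 3, 6, 6]
Compare 15 vs 14: take 14 from right. Merged: [2, 3, 6, 6, 14]
Append remaining from left: [15]. Merged: [2, 3, 6, 6, 14, 15]

Final merged array: [2, 3, 6, 6, 14, 15]
Total comparisons: 5

The merged array is [2, 3, 6, 6, 14, 15], requiring 5 comparisons. The merge step runs in O(n) time where n is the total number of elements.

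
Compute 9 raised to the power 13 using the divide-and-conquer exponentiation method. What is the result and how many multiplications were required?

Computing 9^13 by squaring (build up from 9^1; each line after the first costs one multiplication):

9^1 = 9
9^2 = (9^1)^2 = 9^2 = 81
9^3 = 9 * 9^2 = 9 * 81 = 729
9^6 = (9^3)^2 = 729^2 = 531441
9^12 = (9^6)^2 = 531441^2 = 282429536481
9^13 = 9 * 9^12 = 9 * 282429536481 = 2541865828329

Result: 2541865828329
Multiplications needed: 5 (5 lines after 9^1)

9^13 = 2541865828329. Using exponentiation by squaring, this requires 5 multiplications. The key idea: if the exponent is even, square the half-power; if odd, multiply by the base once.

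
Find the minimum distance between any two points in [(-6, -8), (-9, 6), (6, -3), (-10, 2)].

Computing all pairwise distances among 4 points:

d((-6, -8), (-9, 6)) = 14.3178
d((-6, -8), (6, -3)) = 13.0
d((-6, -8), (-10, 2)) = 10.7703
d((-9, 6), (6, -3)) = 17.4929
d((-9, 6), (-10, 2)) = 4.1231 <-- minimum
d((6, -3), (-10, 2)) = 16.7631

Closest pair: (-9, 6) and (-10, 2) with distance 4.1231

The closest pair is (-9, 6) and (-10, 2) with Euclidean distance 4.1231. For 4 points, brute-force pairwise comparison is shown above. For large n, the divide-and-conquer algorithm (sort by x, recurse on halves, check the dividing strip) achieves O(n log n).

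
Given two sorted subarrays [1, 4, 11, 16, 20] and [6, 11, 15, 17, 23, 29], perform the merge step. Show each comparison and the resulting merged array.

Merging process:

Compare 1 vs 6: take 1 from left. Merged: [1]
Compare 4 vs 6: take 4 from left. Merged: [1, 4]
Compare 11 vs 6: take 6 from right. Merged: [1, 4, 6]
Compare 11 vs 11: take 11 from left. Merged: [1, 4, 6, 11]
Compare 16 vs 11: take 11 from right. Merged: [1, 4, 6, 11, 11]
Compare 16 vs 15: take 15 from right. Merged: [1, 4, 6, 11, 11, 15]
Compare 16 vs 17: take 16 from left. Merged: [1, 4, 6, 11, 11, 15, 16]
Compare 20 vs 17: take 17 from right. Merged: [1, 4, 6, 11, 11, 15, 16, 17]
Compare 20 vs 23: take 20 from left. Merged: [1, 4, 6, 11, 11, 15, 16, 17, 20]
Append remaining from right: [23, 29]. Merged: [1, 4, 6, 11, 11, 15, 16, 17, 20, 23, 29]

Final merged array: [1, 4, 6, 11, 11, 15, 16, 17, 20, 23, 29]
Total comparisons: 9

The merged array is [1, 4, 6, 11, 11, 15, 16, 17, 20, 23, 29], requiring 9 comparisons. The merge step runs in O(n) time where n is the total number of elements.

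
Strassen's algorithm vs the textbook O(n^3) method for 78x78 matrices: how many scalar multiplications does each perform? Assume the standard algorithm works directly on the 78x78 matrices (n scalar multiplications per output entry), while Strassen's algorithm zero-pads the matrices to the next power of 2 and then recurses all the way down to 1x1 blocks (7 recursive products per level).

Matrix multiplication for 78x78 matrices:

Strassen's algorithm requires power-of-2 dimensions. Pad 78x78 to 128x128 (next power of 2).

Standard algorithm: 78^3 = 474552 multiplications
Strassen's algorithm: 7^(log2(128)) = 7^7 = 823543 multiplications
Difference: 474552 - 823543 = -348991 (Strassen uses MORE here due to padding overhead — for small or just-over-power-of-2 n, padding can outweigh the per-level savings)

Standard: 474552 multiplications (78^3). Strassen: 823543 multiplications (7^7, after padding to 128x128). Strassen reduces 8 recursive multiplications to 7 at each level.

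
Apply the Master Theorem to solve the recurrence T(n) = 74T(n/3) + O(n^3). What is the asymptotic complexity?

Master Theorem for T(n) = 74T(n/3) + O(n^3):

a = 74, b = 3, c = 3
log_b(a) = log_3(74) = 3.9177

Case 1: c = 3 < log_3(74) = 3.9177
T(n) = O(n^(log_3 74))

For T(n) = 74T(n/3) + O(n^3): log_3(74) = 3.9177. This is Case 1 of the Master Theorem (c < log_b(a), work dominated by leaves), giving O(n^(log_3 74)).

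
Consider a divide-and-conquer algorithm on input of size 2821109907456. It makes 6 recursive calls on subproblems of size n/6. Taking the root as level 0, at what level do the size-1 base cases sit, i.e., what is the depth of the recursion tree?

For divide and conquer with division factor 6:

Problem sizes at each level:
Level 0: 2821109907456
Level 1: 470184984576
Level 2: 78364164096
Level 3: 13060694016
Level 4: 2176782336
Level 5: 362797056
Level 6: 60466176
Level 7: 10077696
Level 8: 1679616
Level 9: 279936
Level 10: 46656
Level 11: 7776
Level 12: 1296
Level 13: 216
Level 14: 36
Level 15: 6
Level 16: 1

The root is level 0 and the size-1 base case is level 16 (the tree spans levels 0 through 16, i.e. 17 levels counting the root), so the depth is the number of divisions: log_6(2821109907456) = 16

The recursion tree depth is log_6(2821109907456) = 16. At each level, the problem size is divided by 6, so it takes 16 divisions to reduce to a base case of size 1. The algorithm makes 6 recursive calls at each level.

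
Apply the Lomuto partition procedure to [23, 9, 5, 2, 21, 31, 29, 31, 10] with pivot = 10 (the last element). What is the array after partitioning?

Lomuto partition with pivot = 10:

Initial array: [23, 9, 5, 2, 21, 31, 29, 31, 10]

arr[0]=23 > 10: no swap
arr[1]=9 <= 10: swap with position 0, array becomes [9, 23, 5, 2, 21, 31, 29, 31, 10]
arr[2]=5 <= 10: swap with position 1, array becomes [9, 5, 23, 2, 21, 31, 29, 31, 10]
arr[3]=2 <= 10: swap with position 2, array becomes [9, 5, 2, 23, 21, 31, 29, 31, 10]
arr[4]=21 > 10: no swap
arr[5]=31 > 10: no swap
arr[6]=29 > 10: no swap
arr[7]=31 > 10: no swap

Place pivot at position 3: [9, 5, 2, 10, 21, 31, 29, 31, 23]
Pivot position: 3

After partitioning with pivot 10, the array becomes [9, 5, 2, 10, 21, 31, 29, 31, 23]. The pivot is placed at index 3. All elements to the left of the pivot are <= 10, and all elements to the right are > 10.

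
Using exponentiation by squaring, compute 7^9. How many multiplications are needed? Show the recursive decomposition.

Computing 7^9 by squaring (build up from 7^1; each line after the first costs one multiplication):

7^1 = 7
7^2 = (7^1)^2 = 7^2 = 49
7^4 = (7^2)^2 = 49^2 = 2401
7^8 = (7^4)^2 = 2401^2 = 5764801
7^9 = 7 * 7^8 = 7 * 5764801 = 40353607

Result: 40353607
Multiplications needed: 4 (4 lines after 7^1)

7^9 = 40353607. Using exponentiation by squaring, this requires 4 multiplications. The key idea: if the exponent is even, square the half-power; if odd, multiply by the base once.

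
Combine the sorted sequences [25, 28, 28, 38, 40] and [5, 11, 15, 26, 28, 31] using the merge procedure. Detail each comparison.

Merging process:

Compare 25 vs 5: take 5 from right. Merged: [5]
Compare 25 vs 11: take 11 from right. Merged: [5, 11]
Compare 25 vs 15: take 15 from right. Merged: [5, 11, 15]
Compare 25 vs 26: take 25 from left. Merged: [5, 11, 15, 25]
Compare 28 vs 26: take 26 from right. Merged: [5, 11, 15, 25, 26]
Compare 28 vs 28: take 28 from left. Merged: [5, 11, 15, 25, 26, 28]
Compare 28 vs 28: take 28 from left. Merged: [5, 11, 15, 25, 26, 28, 28]
Compare 38 vs 28: take 28 from right. Merged: [5, 11, 15, 25, 26, 28, 28, 28]
Compare 38 vs 31: take 31 from right. Merged: [5, 11, 15, 25, 26, 28, 28, 28, 31]
Append remaining from left: [38, 40]. Merged: [5, 11, 15, 25, 26, 28, 28, 28, 31, 38, 40]

Final merged array: [5, 11, 15, 25, 26, 28, 28, 28, 31, 38, 40]
Total comparisons: 9

The merged array is [5, 11, 15, 25, 26, 28, 28, 28, 31, 38, 40], requiring 9 comparisons. The merge step runs in O(n) time where n is the total number of elements.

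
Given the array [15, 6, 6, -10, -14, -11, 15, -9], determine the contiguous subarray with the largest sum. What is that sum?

Using Kadane's algorithm on [15, 6, 6, -10, -14, -11, 15, -9]:

Scanning through the array:
Position 1 (value 6): max_ending_here = 21, max_so_far = 21
Position 2 (value 6): max_ending_here = 27, max_so_far = 27
Position 3 (value -10): max_ending_here = 17, max_so_far = 27
Position 4 (value -14): max_ending_here = 3, max_so_far = 27
Position 5 (value -11): max_ending_here = -8, max_so_far = 27
Position 6 (value 15): max_ending_here = 15, max_so_far = 27
Position 7 (value -9): max_ending_here = 6, max_so_far = 27

Maximum subarray: [15, 6, 6]
Maximum sum: 27

The maximum subarray is [15, 6, 6] with sum 27. This subarray runs from index 0 to index 2.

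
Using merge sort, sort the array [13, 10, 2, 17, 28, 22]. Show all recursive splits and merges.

Merge sort trace:

Split: [13, 10, 2, 17, 28, 22] -> [13, 10, 2] and [17, 28, 22]
  Split: [13, 10, 2] -> [13] and [10, 2]
    Split: [10, 2] -> [10] and [2]
    Merge: [10] + [2] -> [2, 10]
  Merge: [13] + [2, 10] -> [2, 10, 13]
  Split: [17, 28, 22] -> [17] and [28, 22]
    Split: [28, 22] -> [28] and [22]
    Merge: [28] + [22] -> [22, 28]
  Merge: [17] + [22, 28] -> [17, 22, 28]
Merge: [2, 10, 13] + [17, 22, 28] -> [2, 10, 13, 17, 22, 28]

Final sorted array: [2, 10, 13, 17, 22, 28]

The merge sort proceeds by recursively splitting the array and merging sorted halves.
After all merges, the sorted array is [2, 10, 13, 17, 22, 28].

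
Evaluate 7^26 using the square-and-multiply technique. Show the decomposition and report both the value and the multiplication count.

Computing 7^26 by squaring (build up from 7^1; each line after the first costs one multiplication):

7^1 = 7
7^2 = (7^1)^2 = 7^2 = 49
7^3 = 7 * 7^2 = 7 * 49 = 343
7^6 = (7^3)^2 = 343^2 = 117649
7^12 = (7^6)^2 = 117649^2 = 13841287201
7^13 = 7 * 7^12 = 7 * 13841287201 = 96889010407
7^26 = (7^13)^2 = 96889010407^2 = 9387480337647754305649

Result: 9387480337647754305649
Multiplications needed: 6 (6 lines after 7^1)

7^26 = 9387480337647754305649. Using exponentiation by squaring, this requires 6 multiplications. The key idea: if the exponent is even, square the half-power; if odd, multiply by the base once.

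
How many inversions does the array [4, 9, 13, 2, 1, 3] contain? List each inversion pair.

Finding inversions in [4, 9, 13, 2, 1, 3]:

(0, 3): arr[0]=4 > arr[3]=2
(0, 4): arr[0]=4 > arr[4]=1
(0, 5): arr[0]=4 > arr[5]=3
(1, 3): arr[1]=9 > arr[3]=2
(1, 4): arr[1]=9 > arr[4]=1
(1, 5): arr[1]=9 > arr[5]=3
(2, 3): arr[2]=13 > arr[3]=2
(2, 4): arr[2]=13 > arr[4]=1
(2, 5): arr[2]=13 > arr[5]=3
(3, 4): arr[3]=2 > arr[4]=1

Total inversions: 10

The array has 10 inversion(s): (0,3), (0,4), (0,5), (1,3), (1,4), (1,5), (2,3), (2,4), (2,5), (3,4). Each pair (i,j) satisfies i < j and arr[i] > arr[j].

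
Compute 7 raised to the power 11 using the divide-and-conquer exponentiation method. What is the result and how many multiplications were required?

Computing 7^11 by squaring (build up from 7^1; each line after the first costs one multiplication):

7^1 = 7
7^2 = (7^1)^2 = 7^2 = 49
7^4 = (7^2)^2 = 49^2 = 2401
7^5 = 7 * 7^4 = 7 * 2401 = 16807
7^10 = (7^5)^2 = 16807^2 = 282475249
7^11 = 7 * 7^10 = 7 * 282475249 = 1977326743

Result: 1977326743
Multiplications needed: 5 (5 lines after 7^1)

7^11 = 1977326743. Using exponentiation by squaring, this requires 5 multiplications. The key idea: if the exponent is even, square the half-power; if odd, multiply by the base once.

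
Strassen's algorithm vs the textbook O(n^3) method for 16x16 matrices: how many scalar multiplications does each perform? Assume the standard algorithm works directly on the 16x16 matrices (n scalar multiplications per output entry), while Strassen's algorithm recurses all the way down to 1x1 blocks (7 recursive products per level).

Matrix multiplication for 16x16 matrices:

Standard algorithm: 16^3 = 4096 multiplications
Strassen's algorithm: 7^(log2(16)) = 7^4 = 2401 multiplications
Savings: 4096 - 2401 = 1695 multiplications

Standard: 4096 multiplications (16^3). Strassen: 2401 multiplications (7^4). Strassen reduces 8 recursive multiplications to 7 at each level.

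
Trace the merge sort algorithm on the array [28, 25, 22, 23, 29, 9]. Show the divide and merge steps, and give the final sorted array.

Merge sort trace:

Split: [28, 25, 22, 23, 29, 9] -> [28, 25, 22] and [23, 29, 9]
  Split: [28, 25, 22] -> [28] and [25, 22]
    Split: [25, 22] -> [25] and [22]
    Merge: [25] + [22] -> [22, 25]
  Merge: [28] + [22, 25] -> [22, 25, 28]
  Split: [23, 29, 9] -> [23] and [29, 9]
    Split: [29, 9] -> [29] and [9]
    Merge: [29] + [9] -> [9, 29]
  Merge: [23] + [9, 29] -> [9, 23, 29]
Merge: [22, 25, 28] + [9, 23, 29] -> [9, 22, 23, 25, 28, 29]

Final sorted array: [9, 22, 23, 25, 28, 29]

The merge sort proceeds by recursively splitting the array and merging sorted halves.
After all merges, the sorted array is [9, 22, 23, 25, 28, 29].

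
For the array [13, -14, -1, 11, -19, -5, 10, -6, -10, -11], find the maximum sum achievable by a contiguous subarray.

Using Kadane's algorithm on [13, -14, -1, 11, -19, -5, 10, -6, -10, -11]:

Scanning through the array:
Position 1 (value -14): max_ending_here = -1, max_so_far = 13
Position 2 (value -1): max_ending_here = -1, max_so_far = 13
Position 3 (value 11): max_ending_here = 11, max_so_far = 13
Position 4 (value -19): max_ending_here = -8, max_so_far = 13
Position 5 (value -5): max_ending_here = -5, max_so_far = 13
Position 6 (value 10): max_ending_here = 10, max_so_far = 13
Position 7 (value -6): max_ending_here = 4, max_so_far = 13
Position 8 (value -10): max_ending_here = -6, max_so_far = 13
Position 9 (value -11): max_ending_here = -11, max_so_far = 13

Maximum subarray: [13]
Maximum sum: 13

The maximum subarray is [13] with sum 13. This subarray runs from index 0 to index 0.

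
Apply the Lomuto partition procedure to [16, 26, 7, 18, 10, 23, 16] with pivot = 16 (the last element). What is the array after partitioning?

Lomuto partition with pivot = 16:

Initial array: [16, 26, 7, 18, 10, 23, 16]

arr[0]=16 <= 16: swap with position 0, array becomes [16, 26, 7, 18, 10, 23, 16]
arr[1]=26 > 16: no swap
arr[2]=7 <= 16: swap with position 1, array becomes [16, 7, 26, 18, 10, 23, 16]
arr[3]=18 > 16: no swap
arr[4]=10 <= 16: swap with position 2, array becomes [16, 7, 10, 18, 26, 23, 16]
arr[5]=23 > 16: no swap

Place pivot at position 3: [16, 7, 10, 16, 26, 23, 18]
Pivot position: 3

After partitioning with pivot 16, the array becomes [16, 7, 10, 16, 26, 23, 18]. The pivot is placed at index 3. All elements to the left of the pivot are <= 16, and all elements to the right are > 16.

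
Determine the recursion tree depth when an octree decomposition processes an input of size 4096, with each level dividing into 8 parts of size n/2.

For divide and conquer with division factor 2:

Problem sizes at each level:
Level 0: 4096
Level 1: 2048
Level 2: 1024
Level 3: 512
Level 4: 256
Level 5: 128
Level 6: 64
Level 7: 32
Level 8: 16
Level 9: 8
Level 10: 4
Level 11: 2
Level 12: 1

The root is level 0 and the size-1 base case is level 12 (the tree spans levels 0 through 12, i.e. 13 levels counting the root), so the depth is the number of divisions: log_2(4096) = 12

The recursion tree depth is log_2(4096) = 12. At each level, the problem size is divided by 2, so it takes 12 divisions to reduce to a base case of size 1. The algorithm makes 8 recursive calls at each level.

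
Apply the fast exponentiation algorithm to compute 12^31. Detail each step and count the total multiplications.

Computing 12^31 by squaring (build up from 12^1; each line after the first costs one multiplication):

12^1 = 12
12^2 = (12^1)^2 = 12^2 = 144
12^3 = 12 * 12^2 = 12 * 144 = 1728
12^6 = (12^3)^2 = 1728^2 = 2985984
12^7 = 12 * 12^6 = 12 * 2985984 = 35831808
12^14 = (12^7)^2 = 35831808^2 = 1283918464548864
12^15 = 12 * 12^14 = 12 * 1283918464548864 = 15407021574586368
12^30 = (12^15)^2 = 15407021574586368^2 = 237376313799769806328950291431424
12^31 = 12 * 12^30 = 12 * 237376313799769806328950291431424 = 2848515765597237675947403497177088

Result: 2848515765597237675947403497177088
Multiplications needed: 8 (8 lines after 12^1)

12^31 = 2848515765597237675947403497177088. Using exponentiation by squaring, this requires 8 multiplications. The key idea: if the exponent is even, square the half-power; if odd, multiply by the base once.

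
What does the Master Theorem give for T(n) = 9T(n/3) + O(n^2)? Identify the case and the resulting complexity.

Master Theorem for T(n) = 9T(n/3) + O(n^2):

a = 9, b = 3, c = 2
log_b(a) = log_3(9) = 2.0000

Case 2: c = 2 = log_3(9) = 2.0000
T(n) = O(n^2 log n) = O(n^2 log n)

For T(n) = 9T(n/3) + O(n^2): log_3(9) = 2.0000. This is Case 2 of the Master Theorem (c = log_b(a), equal work at all levels), giving O(n^2 log n).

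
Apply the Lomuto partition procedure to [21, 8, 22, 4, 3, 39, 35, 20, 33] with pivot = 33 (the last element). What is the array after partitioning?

Lomuto partition with pivot = 33:

Initial array: [21, 8, 22, 4, 3, 39, 35, 20, 33]

arr[0]=21 <= 33: swap with position 0, array becomes [21, 8, 22, 4, 3, 39, 35, 20, 33]
arr[1]=8 <= 33: swap with position 1, array becomes [21, 8, 22, 4, 3, 39, 35, 20, 33]
arr[2]=22 <= 33: swap with position 2, array becomes [21, 8, 22, 4, 3, 39, 35, 20, 33]
arr[3]=4 <= 33: swap with position 3, array becomes [21, 8, 22, 4, 3, 39, 35, 20, 33]
arr[4]=3 <= 33: swap with position 4, array becomes [21, 8, 22, 4, 3, 39, 35, 20, 33]
arr[5]=39 > 33: no swap
arr[6]=35 > 33: no swap
arr[7]=20 <= 33: swap with position 5, array becomes [21, 8, 22, 4, 3, 20, 35, 39, 33]

Place pivot at position 6: [21, 8, 22, 4, 3, 20, 33, 39, 35]
Pivot position: 6

After partitioning with pivot 33, the array becomes [21, 8, 22, 4, 3, 20, 33, 39, 35]. The pivot is placed at index 6. All elements to the left of the pivot are <= 33, and all elements to the right are > 33.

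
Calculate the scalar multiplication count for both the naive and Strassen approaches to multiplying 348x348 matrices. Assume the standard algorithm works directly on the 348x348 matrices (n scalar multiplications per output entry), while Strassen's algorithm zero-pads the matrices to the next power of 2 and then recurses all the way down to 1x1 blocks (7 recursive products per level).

Matrix multiplication for 348x348 matrices:

Strassen's algorithm requires power-of-2 dimensions. Pad 348x348 to 512x512 (next power of 2).

Standard algorithm: 348^3 = 42144192 multiplications
Strassen's algorithm: 7^(log2(512)) = 7^9 = 40353607 multiplications
Savings: 42144192 - 40353607 = 1790585 multiplications

Standard: 42144192 multiplications (348^3). Strassen: 40353607 multiplications (7^9, after padding to 512x512). Strassen reduces 8 recursive multiplications to 7 at each level.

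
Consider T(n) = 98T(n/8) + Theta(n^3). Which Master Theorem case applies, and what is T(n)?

Master Theorem for T(n) = 98T(n/8) + O(n^3):

a = 98, b = 8, c = 3
log_b(a) = log_8(98) = 2.2049

Case 3: c = 3 > log_8(98) = 2.2049
T(n) = O(n^3) = O(n^3)

For T(n) = 98T(n/8) + O(n^3): log_8(98) = 2.2049. This is Case 3 of the Master Theorem (c > log_b(a), work dominated by root), giving O(n^3).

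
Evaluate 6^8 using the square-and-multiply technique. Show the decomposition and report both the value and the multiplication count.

Computing 6^8 by squaring (build up from 6^1; each line after the first costs one multiplication):

6^1 = 6
6^2 = (6^1)^2 = 6^2 = 36
6^4 = (6^2)^2 = 36^2 = 1296
6^8 = (6^4)^2 = 1296^2 = 1679616

Result: 1679616
Multiplications needed: 3 (3 lines after 6^1)

6^8 = 1679616. Using exponentiation by squaring, this requires 3 multiplications. The key idea: if the exponent is even, square the half-power; if odd, multiply by the base once.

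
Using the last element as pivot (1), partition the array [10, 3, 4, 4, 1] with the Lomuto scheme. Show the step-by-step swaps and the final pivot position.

Lomuto partition with pivot = 1:

Initial array: [10, 3, 4, 4, 1]

arr[0]=10 > 1: no swap
arr[1]=3 > 1: no swap
arr[2]=4 > 1: no swap
arr[3]=4 > 1: no swap

Place pivot at position 0: [1, 3, 4, 4, 10]
Pivot position: 0

After partitioning with pivot 1, the array becomes [1, 3, 4, 4, 10]. The pivot is placed at index 0. All elements to the left of the pivot are <= 1, and all elements to the right are > 1.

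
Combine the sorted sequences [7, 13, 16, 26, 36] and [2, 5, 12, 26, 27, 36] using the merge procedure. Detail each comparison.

Merging process:

Compare 7 vs 2: take 2 from right. Merged: [2]
Compare 7 vs 5: take 5 from right. Merged: [2, 5]
Compare 7 vs 12: take 7 from left. Merged: [2, 5, 7]
Compare 13 vs 12: take 12 from right. Merged: [2, 5, 7, 12]
Compare 13 vs 26: take 13 from left. Merged: [2, 5, 7, 12, 13]
Compare 16 vs 26: take 16 from left. Merged: [2, 5, 7, 12, 13, 16]
Compare 26 vs 26: take 26 from left. Merged: [2, 5, 7, 12, 13, 16, 26]
Compare 36 vs 26: take 26 from right. Merged: [2, 5, 7, 12, 13, 16, 26, 26]
Compare 36 vs 27: take 27 from right. Merged: [2, 5, 7, 12, 13, 16, 26, 26, 27]
Compare 36 vs 36: take 36 from left. Merged: [2, 5, 7, 12, 13, 16, 26, 26, 27, 36]
Append remaining from right: [36]. Merged: [2, 5, 7, 12, 13, 16, 26, 26, 27, 36, 36]

Final merged array: [2, 5, 7, 12, 13, 16, 26, 26, 27, 36, 36]
Total comparisons: 10

The merged array is [2, 5, 7, 12, 13, 16, 26, 26, 27, 36, 36], requiring 10 comparisons. The merge step runs in O(n) time where n is the total number of elements.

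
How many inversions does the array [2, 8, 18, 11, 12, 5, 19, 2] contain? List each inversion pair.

Finding inversions in [2, 8, 18, 11, 12, 5, 19, 2]:

(1, 5): arr[1]=8 > arr[5]=5
(1, 7): arr[1]=8 > arr[7]=2
(2, 3): arr[2]=18 > arr[3]=11
(2, 4): arr[2]=18 > arr[4]=12
(2, 5): arr[2]=18 > arr[5]=5
(2, 7): arr[2]=18 > arr[7]=2
(3, 5): arr[3]=11 > arr[5]=5
(3, 7): arr[3]=11 > arr[7]=2
(4, 5): arr[4]=12 > arr[5]=5
(4, 7): arr[4]=12 > arr[7]=2
(5, 7): arr[5]=5 > arr[7]=2
(6, 7): arr[6]=19 > arr[7]=2

Total inversions: 12

The array has 12 inversion(s): (1,5), (1,7), (2,3), (2,4), (2,5), (2,7), (3,5), (3,7), (4,5), (4,7), (5,7), (6,7). Each pair (i,j) satisfies i < j and arr[i] > arr[j].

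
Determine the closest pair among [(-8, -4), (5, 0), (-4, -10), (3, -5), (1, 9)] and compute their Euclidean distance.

Computing all pairwise distances among 5 points:

d((-8, -4), (5, 0)) = 13.6015
d((-8, -4), (-4, -10)) = 7.2111
d((-8, -4), (3, -5)) = 11.0454
d((-8, -4), (1, 9)) = 15.8114
d((5, 0), (-4, -10)) = 13.4536
d((5, 0), (3, -5)) = 5.3852 <-- minimum
d((5, 0), (1, 9)) = 9.8489
d((-4, -10), (3, -5)) = 8.6023
d((-4, -10), (1, 9)) = 19.6469
d((3, -5), (1, 9)) = 14.1421

Closest pair: (5, 0) and (3, -5) with distance 5.3852

The closest pair is (5, 0) and (3, -5) with Euclidean distance 5.3852. For 5 points, brute-force pairwise comparison is shown above. For large n, the divide-and-conquer algorithm (sort by x, recurse on halves, check the dividing strip) achieves O(n log n).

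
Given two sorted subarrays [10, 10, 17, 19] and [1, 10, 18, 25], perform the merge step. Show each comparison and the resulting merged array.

Merging process:

Compare 10 vs 1: take 1 from right. Merged: [1]
Compare 10 vs 10: take 10 from left. Merged: [1, 10]
Compare 10 vs 10: take 10 from left. Merged: [1, 10, 10]
Compare 17 vs 10: take 10 from right. Merged: [1, 10, 10, 10]
Compare 17 vs 18: take 17 from left. Merged: [1, 10, 10, 10, 17]
Compare 19 vs 18: take 18 from right. Merged: [1, 10, 10, 10, 17, 18]
Compare 19 vs 25: take 19 from left. Merged: [1, 10, 10, 10, 17, 18, 19]
Append remaining from right: [25]. Merged: [1, 10, 10, 10, 17, 18, 19, 25]

Final merged array: [1, 10, 10, 10, 17, 18, 19, 25]
Total comparisons: 7

The merged array is [1, 10, 10, 10, 17, 18, 19, 25], requiring 7 comparisons. The merge step runs in O(n) time where n is the total number of elements.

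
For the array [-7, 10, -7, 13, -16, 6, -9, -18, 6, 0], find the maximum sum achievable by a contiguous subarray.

Using Kadane's algorithm on [-7, 10, -7, 13, -16, 6, -9, -18, 6, 0]:

Scanning through the array:
Position 1 (value 10): max_ending_here = 10, max_so_far = 10
Position 2 (value -7): max_ending_here = 3, max_so_far = 10
Position 3 (value 13): max_ending_here = 16, max_so_far = 16
Position 4 (value -16): max_ending_here = 0, max_so_far = 16
Position 5 (value 6): max_ending_here = 6, max_so_far = 16
Position 6 (value -9): max_ending_here = -3, max_so_far = 16
Position 7 (value -18): max_ending_here = -18, max_so_far = 16
Position 8 (value 6): max_ending_here = 6, max_so_far = 16
Position 9 (value 0): max_ending_here = 6, max_so_far = 16

Maximum subarray: [10, -7, 13]
Maximum sum: 16

The maximum subarray is [10, -7, 13] with sum 16. This subarray runs from index 1 to index 3.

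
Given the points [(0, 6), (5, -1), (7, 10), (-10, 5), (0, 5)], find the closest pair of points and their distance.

Computing all pairwise distances among 5 points:

d((0, 6), (5, -1)) = 8.6023
d((0, 6), (7, 10)) = 8.0623
d((0, 6), (-10, 5)) = 10.0499
d((0, 6), (0, 5)) = 1.0 <-- minimum
d((5, -1), (7, 10)) = 11.1803
d((5, -1), (-10, 5)) = 16.1555
d((5, -1), (0, 5)) = 7.8102
d((7, 10), (-10, 5)) = 17.72
d((7, 10), (0, 5)) = 8.6023
d((-10, 5), (0, 5)) = 10.0

Closest pair: (0, 6) and (0, 5) with distance 1.0

The closest pair is (0, 6) and (0, 5) with Euclidean distance 1.0. For 5 points, brute-force pairwise comparison is shown above. For large n, the divide-and-conquer algorithm (sort by x, recurse on halves, check the dividing strip) achieves O(n log n).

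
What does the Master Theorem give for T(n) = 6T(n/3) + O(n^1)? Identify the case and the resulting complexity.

Master Theorem for T(n) = 6T(n/3) + O(n^1):

a = 6, b = 3, c = 1
log_b(a) = log_3(6) = 1.6309

Case 1: c = 1 < log_3(6) = 1.6309
T(n) = O(n^(log_3 6))

For T(n) = 6T(n/3) + O(n^1): log_3(6) = 1.6309. This is Case 1 of the Master Theorem (c < log_b(a), work dominated by leaves), giving O(n^(log_3 6)).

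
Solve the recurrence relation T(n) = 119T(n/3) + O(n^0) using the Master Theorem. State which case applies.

Master Theorem for T(n) = 119T(n/3) + O(n^0):

a = 119, b = 3, c = 0
log_b(a) = log_3(119) = 4.3501

Case 1: c = 0 < log_3(119) = 4.3501
T(n) = O(n^(log_3 119))

For T(n) = 119T(n/3) + O(n^0): log_3(119) = 4.3501. This is Case 1 of the Master Theorem (c < log_b(a), work dominated by leaves), giving O(n^(log_3 119)).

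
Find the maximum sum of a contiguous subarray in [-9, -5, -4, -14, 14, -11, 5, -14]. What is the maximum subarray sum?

Using Kadane's algorithm on [-9, -5, -4, -14, 14, -11, 5, -14]:

Scanning through the array:
Position 1 (value -5): max_ending_here = -5, max_so_far = -5
Position 2 (value -4): max_ending_here = -4, max_so_far = -4
Position 3 (value -14): max_ending_here = -14, max_so_far = -4
Position 4 (value 14): max_ending_here = 14, max_so_far = 14
Position 5 (value -11): max_ending_here = 3, max_so_far = 14
Position 6 (value 5): max_ending_here = 8, max_so_far = 14
Position 7 (value -14): max_ending_here = -6, max_so_far = 14

Maximum subarray: [14]
Maximum sum: 14

The maximum subarray is [14] with sum 14. This subarray runs from index 4 to index 4.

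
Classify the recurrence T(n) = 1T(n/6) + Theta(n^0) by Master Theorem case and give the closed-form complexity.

Master Theorem for T(n) = 1T(n/6) + O(n^0):

a = 1, b = 6, c = 0
log_b(a) = log_6(1) = 0.0000

Case 2: c = 0 = log_6(1) = 0.0000
T(n) = O(n^0 log n) = O(log n)

For T(n) = 1T(n/6) + O(n^0): log_6(1) = 0.0000. This is Case 2 of the Master Theorem (c = log_b(a), equal work at all levels), giving O(log n).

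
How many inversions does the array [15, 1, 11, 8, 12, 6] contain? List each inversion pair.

Finding inversions in [15, 1, 11, 8, 12, 6]:

(0, 1): arr[0]=15 > arr[1]=1
(0, 2): arr[0]=15 > arr[2]=11
(0, 3): arr[0]=15 > arr[3]=8
(0, 4): arr[0]=15 > arr[4]=12
(0, 5): arr[0]=15 > arr[5]=6
(2, 3): arr[2]=11 > arr[3]=8
(2, 5): arr[2]=11 > arr[5]=6
(3, 5): arr[3]=8 > arr[5]=6
(4, 5): arr[4]=12 > arr[5]=6

Total inversions: 9

The array has 9 inversion(s): (0,1), (0,2), (0,3), (0,4), (0,5), (2,3), (2,5), (3,5), (4,5). Each pair (i,j) satisfies i < j and arr[i] > arr[j].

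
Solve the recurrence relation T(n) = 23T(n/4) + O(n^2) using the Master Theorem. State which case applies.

Master Theorem for T(n) = 23T(n/4) + O(n^2):

a = 23, b = 4, c = 2
log_b(a) = log_4(23) = 2.2618

Case 1: c = 2 < log_4(23) = 2.2618
T(n) = O(n^(log_4 23))

For T(n) = 23T(n/4) + O(n^2): log_4(23) = 2.2618. This is Case 1 of the Master Theorem (c < log_b(a), work dominated by leaves), giving O(n^(log_4 23)).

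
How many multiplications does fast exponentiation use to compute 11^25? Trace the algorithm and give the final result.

Computing 11^25 by squaring (build up from 11^1; each line after the first costs one multiplication):

11^1 = 11
11^2 = (11^1)^2 = 11^2 = 121
11^3 = 11 * 11^2 = 11 * 121 = 1331
11^6 = (11^3)^2 = 1331^2 = 1771561
11^12 = (11^6)^2 = 1771561^2 = 3138428376721
11^24 = (11^12)^2 = 3138428376721^2 = 9849732675807611094711841
11^25 = 11 * 11^24 = 11 * 9849732675807611094711841 = 108347059433883722041830251

Result: 108347059433883722041830251
Multiplications needed: 6 (6 lines after 11^1)

11^25 = 108347059433883722041830251. Using exponentiation by squaring, this requires 6 multiplications. The key idea: if the exponent is even, square the half-power; if odd, multiply by the base once.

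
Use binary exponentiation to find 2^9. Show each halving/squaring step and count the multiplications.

Computing 2^9 by squaring (build up from 2^1; each line after the first costs one multiplication):

2^1 = 2
2^2 = (2^1)^2 = 2^2 = 4
2^4 = (2^2)^2 = 4^2 = 16
2^8 = (2^4)^2 = 16^2 = 256
2^9 = 2 * 2^8 = 2 * 256 = 512

Result: 512
Multiplications needed: 4 (4 lines after 2^1)

2^9 = 512. Using exponentiation by squaring, this requires 4 multiplications. The key idea: if the exponent is even, square the half-power; if odd, multiply by the base once.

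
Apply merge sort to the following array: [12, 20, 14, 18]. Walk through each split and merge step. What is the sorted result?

Merge sort trace:

Split: [12, 20, 14, 18] -> [12, 20] and [14, 18]
  Split: [12, 20] -> [12] and [20]
  Merge: [12] + [20] -> [12, 20]
  Split: [14, 18] -> [14] and [18]
  Merge: [14] + [18] -> [14, 18]
Merge: [12, 20] + [14, 18] -> [12, 14, 18, 20]

Final sorted array: [12, 14, 18, 20]

The merge sort proceeds by recursively splitting the array and merging sorted halves.
After all merges, the sorted array is [12, 14, 18, 20].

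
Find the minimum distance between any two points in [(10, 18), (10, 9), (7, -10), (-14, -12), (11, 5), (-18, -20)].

Computing all pairwise distances among 6 points:

d((10, 18), (10, 9)) = 9.0
d((10, 18), (7, -10)) = 28.1603
d((10, 18), (-14, -12)) = 38.4187
d((10, 18), (11, 5)) = 13.0384
d((10, 18), (-18, -20)) = 47.2017
d((10, 9), (7, -10)) = 19.2354
d((10, 9), (-14, -12)) = 31.8904
d((10, 9), (11, 5)) = 4.1231 <-- minimum
d((10, 9), (-18, -20)) = 40.3113
d((7, -10), (-14, -12)) = 21.095
d((7, -10), (11, 5)) = 15.5242
d((7, -10), (-18, -20)) = 26.9258
d((-14, -12), (11, 5)) = 30.2324
d((-14, -12), (-18, -20)) = 8.9443
d((11, 5), (-18, -20)) = 38.2884

Closest pair: (10, 9) and (11, 5) with distance 4.1231

The closest pair is (10, 9) and (11, 5) with Euclidean distance 4.1231. For 6 points, brute-force pairwise comparison is shown above. For large n, the divide-and-conquer algorithm (sort by x, recurse on halves, check the dividing strip) achieves O(n log n).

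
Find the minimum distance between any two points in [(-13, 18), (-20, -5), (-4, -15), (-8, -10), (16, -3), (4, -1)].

Computing all pairwise distances among 6 points:

d((-13, 18), (-20, -5)) = 24.0416
d((-13, 18), (-4, -15)) = 34.2053
d((-13, 18), (-8, -10)) = 28.4429
d((-13, 18), (16, -3)) = 35.805
d((-13, 18), (4, -1)) = 25.4951
d((-20, -5), (-4, -15)) = 18.868
d((-20, -5), (-8, -10)) = 13.0
d((-20, -5), (16, -3)) = 36.0555
d((-20, -5), (4, -1)) = 24.3311
d((-4, -15), (-8, -10)) = 6.4031 <-- minimum
d((-4, -15), (16, -3)) = 23.3238
d((-4, -15), (4, -1)) = 16.1245
d((-8, -10), (16, -3)) = 25.0
d((-8, -10), (4, -1)) = 15.0
d((16, -3), (4, -1)) = 12.1655

Closest pair: (-4, -15) and (-8, -10) with distance 6.4031

The closest pair is (-4, -15) and (-8, -10) with Euclidean distance 6.4031. For 6 points, brute-force pairwise comparison is shown above. For large n, the divide-and-conquer algorithm (sort by x, recurse on halves, check the dividing strip) achieves O(n log n).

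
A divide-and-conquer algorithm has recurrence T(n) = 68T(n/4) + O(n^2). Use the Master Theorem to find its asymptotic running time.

Master Theorem for T(n) = 68T(n/4) + O(n^2):

a = 68, b = 4, c = 2
log_b(a) = log_4(68) = 3.0437

Case 1: c = 2 < log_4(68) = 3.0437
T(n) = O(n^(log_4 68))

For T(n) = 68T(n/4) + O(n^2): log_4(68) = 3.0437. This is Case 1 of the Master Theorem (c < log_b(a), work dominated by leaves), giving O(n^(log_4 68)).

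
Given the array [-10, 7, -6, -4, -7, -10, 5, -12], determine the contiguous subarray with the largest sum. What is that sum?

Using Kadane's algorithm on [-10, 7, -6, -4, -7, -10, 5, -12]:

Scanning through the array:
Position 1 (value 7): max_ending_here = 7, max_so_far = 7
Position 2 (value -6): max_ending_here = 1, max_so_far = 7
Position 3 (value -4): max_ending_here = -3, max_so_far = 7
Position 4 (value -7): max_ending_here = -7, max_so_far = 7
Position 5 (value -10): max_ending_here = -10, max_so_far = 7
Position 6 (value 5): max_ending_here = 5, max_so_far = 7
Position 7 (value -12): max_ending_here = -7, max_so_far = 7

Maximum subarray: [7]
Maximum sum: 7

The maximum subarray is [7] with sum 7. This subarray runs from index 1 to index 1.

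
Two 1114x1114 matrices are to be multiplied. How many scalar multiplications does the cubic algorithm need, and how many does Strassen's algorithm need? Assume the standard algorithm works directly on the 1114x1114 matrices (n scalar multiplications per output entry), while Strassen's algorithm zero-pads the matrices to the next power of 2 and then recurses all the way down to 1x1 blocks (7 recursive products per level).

Matrix multiplication for 1114x1114 matrices:

Strassen's algorithm requires power-of-2 dimensions. Pad 1114x1114 to 2048x2048 (next power of 2).

Standard algorithm: 1114^3 = 1382469544 multiplications
Strassen's algorithm: 7^(log2(2048)) = 7^11 = 1977326743 multiplications
Difference: 1382469544 - 1977326743 = -594857199 (Strassen uses MORE here due to padding overhead — for small or just-over-power-of-2 n, padding can outweigh the per-level savings)

Standard: 1382469544 multiplications (1114^3). Strassen: 1977326743 multiplications (7^11, after padding to 2048x2048). Strassen reduces 8 recursive multiplications to 7 at each level.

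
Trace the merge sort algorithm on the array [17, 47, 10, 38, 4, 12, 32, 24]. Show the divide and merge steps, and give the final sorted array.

Merge sort trace:

Split: [17, 47, 10, 38, 4, 12, 32, 24] -> [17, 47, 10, 38] and [4, 12, 32, 24]
  Split: [17, 47, 10, 38] -> [17, 47] and [10, 38]
    Split: [17, 47] -> [17] and [47]
    Merge: [17] + [47] -> [17, 47]
    Split: [10, 38] -> [10] and [38]
    Merge: [10] + [38] -> [10, 38]
  Merge: [17, 47] + [10, 38] -> [10, 17, 38, 47]
  Split: [4, 12, 32, 24] -> [4, 12] and [32, 24]
    Split: [4, 12] -> [4] and [12]
    Merge: [4] + [12] -> [4, 12]
    Split: [32, 24] -> [32] and [24]
    Merge: [32] + [24] -> [24, 32]
  Merge: [4, 12] + [24, 32] -> [4, 12, 24, 32]
Merge: [10, 17, 38, 47] + [4, 12, 24, 32] -> [4, 10, 12, 17, 24, 32, 38, 47]

Final sorted array: [4, 10, 12, 17, 24, 32, 38, 47]

The merge sort proceeds by recursively splitting the array and merging sorted halves.
After all merges, the sorted array is [4, 10, 12, 17, 24, 32, 38, 47].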